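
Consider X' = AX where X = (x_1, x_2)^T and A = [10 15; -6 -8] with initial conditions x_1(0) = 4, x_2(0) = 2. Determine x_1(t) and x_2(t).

Coefficient matrix A = [[10, 15], [-6, -8]].
Characteristic polynomial det(A - λI) = λ^2 - 2λ + 10 = 0.
Eigenvalues λ = 1 ± 3i (complex conjugate pair).
For λ=1+3i: an eigenvector is (2,-1) - i(1,-1) = (2 - i, -1 + i).
A real fundamental pair from Re and Im of e^((1+3i)t)v: X_1 = e^(t)(cos(3t)·(2,-1) + sin(3t)·(1,-1)), X_2 = e^(t)(sin(3t)·(2,-1) - cos(3t)·(1,-1)).
General solution: C_1X_1 + C_2X_2.
Applying x_1(0)=4, x_2(0)=2 gives C_1=6, C_2=8.

x_1(t) = 22e^(t)sin(3t) + 4e^(t)cos(3t), x_2(t) = -14e^(t)sin(3t) + 2e^(t)cos(3t)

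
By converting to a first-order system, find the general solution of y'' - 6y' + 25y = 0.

Let x_1 = y, x_2 = y'. Then x_1' = x_2 and x_2' = -25x_1 + 6x_2.
A = [[0,1],[-25,6]]; det(A-λI) = λ^2 - 6λ + 25.
Eigenvalues λ = 3 ± 4i.

y(t) = K_1e^(3t)cos(4t) + K_2e^(3t)sin(4t)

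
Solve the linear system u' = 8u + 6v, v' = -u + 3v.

Coefficient matrix A = [[8, 6], [-1, 3]].
Characteristic polynomial det(A - λI) = λ^2 - 11λ + 30 = 0.
Eigenvalues λ = 6, 5.
For λ=6: (A-λI) row 1 is [2, 6], so an eigenvector is (3, -1).
For λ=5: (A-λI) row 1 is [3, 6], so an eigenvector is (2, -1).
General solution: C_1e^(6t)(3,-1) + C_2e^(5t)(2,-1).

u(t) = 3C_1e^(6t) + 2C_2e^(5t), v(t) = -C_1e^(6t) - C_2e^(5t)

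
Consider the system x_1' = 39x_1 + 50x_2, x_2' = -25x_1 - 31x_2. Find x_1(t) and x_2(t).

Coefficient matrix A = [[39, 50], [-25, -31]].
Characteristic polynomial det(A - λI) = λ^2 - 8λ + 41 = 0.
Eigenvalues λ = 4 ± 5i (complex conjugate pair).
For λ=4+5i: an eigenvector is (-3,2) - i(-1,1) = (-3 + i, 2 - i).
A real fundamental pair from Re and Im of e^((4+5i)t)v: X_1 = e^(4t)(cos(5t)·(-3,2) + sin(5t)·(-1,1)), X_2 = e^(4t)(sin(5t)·(-3,2) - cos(5t)·(-1,1)).
General solution: K_1X_1 + K_2X_2.

x_1(t) = -K_1e^(4t)sin(5t) - 3K_1e^(4t)cos(5t) - 3K_2e^(4t)sin(5t) + K_2e^(4t)cos(5t), x_2(t) = K_1e^(4t)sin(5t) + 2K_1e^(4t)cos(5t) + 2K_2e^(4t)sin(5t) - K_2e^(4t)cos(5t)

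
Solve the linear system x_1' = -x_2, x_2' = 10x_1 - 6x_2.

x_1(t) = -C_1e^(-3t)cos(t) - C_2e^(-3t)sin(t), x_2(t) = -C_1e^(-3t)sin(t) - 3C_1e^(-3t)cos(t) - 3C_2e^(-3t)sin(t) + C_2e^(-3t)cos(t)

Coefficient matrix A = [[0, -1], [10, -6]].
Characteristic polynomial det(A - λI) = λ^2 + 6λ + 10 = 0.
Eigenvalues λ = -3 ± i (complex conjugate pair).
For λ=-3+i: an eigenvector is (-1,-3) - i(0,-1) = (-1, -3 + i).
A real fundamental pair from Re and Im of e^((-3+i)t)v: X_1 = e^(-3t)(cos(t)·(-1,-3) + sin(t)·(0,-1)), X_2 = e^(-3t)(sin(t)·(-1,-3) - cos(t)·(0,-1)).
General solution: C_1X_1 + C_2X_2.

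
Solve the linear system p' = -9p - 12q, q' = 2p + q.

p(t) = 2c_1e^(-3t) - 3c_2e^(-5t), q(t) = -c_1e^(-3t) + c_2e^(-5t)

Coefficient matrix A = [[-9, -12], [2, 1]].
Characteristic polynomial det(A - λI) = λ^2 + 8λ + 15 = 0.
Eigenvalues λ = -3, -5.
For λ=-3: (A-λI) row 1 is [-6, -12], so an eigenvector is (2, -1).
For λ=-5: (A-λI) row 1 is [-4, -12], so an eigenvector is (-3, 1).
General solution: c_1e^(-3t)(2,-1) + c_2e^(-5t)(-3,1).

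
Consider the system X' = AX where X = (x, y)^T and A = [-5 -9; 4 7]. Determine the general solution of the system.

Coefficient matrix A = [[-5, -9], [4, 7]].
Characteristic polynomial det(A - λI) = λ^2 - 2λ + 1 = 0.
Single eigenvalue λ = 1 with algebraic multiplicity 2.
Eigenvector v = (-3,2); generalized eigenvector w with (A-λI)w=v is (2,-1).
General solution: e^(t)[C_1·v + C_2·(t·v + w)].

x(t) = -3C_1e^(t) - 3C_2te^(t) + 2C_2e^(t), y(t) = 2C_1e^(t) + 2C_2te^(t) - C_2e^(t)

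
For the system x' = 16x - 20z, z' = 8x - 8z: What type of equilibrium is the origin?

A = [[16,-20],[8,-8]]; det(A-λI) = λ^2 - 8λ + 32.
λ = 4 ± 4i: positive real part.

unstable spiral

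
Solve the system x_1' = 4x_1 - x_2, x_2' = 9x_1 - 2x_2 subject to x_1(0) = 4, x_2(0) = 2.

x_1(t) = 10te^(t) + 4e^(t), x_2(t) = 30te^(t) + 2e^(t)

Coefficient matrix A = [[4, -1], [9, -2]].
Characteristic polynomial det(A - λI) = λ^2 - 2λ + 1 = 0.
Single eigenvalue λ = 1 with algebraic multiplicity 2.
Eigenvector v = (1,3); generalized eigenvector w with (A-λI)w=v is (1,2).
General solution: e^(t)[c_1·v + c_2·(t·v + w)].
Applying x_1(0)=4, x_2(0)=2 gives c_1=-6, c_2=10.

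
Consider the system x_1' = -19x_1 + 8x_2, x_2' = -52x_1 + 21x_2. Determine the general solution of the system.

x_1(t) = -K_1e^(t)sin(4t) + K_1e^(t)cos(4t) + K_2e^(t)sin(4t) + K_2e^(t)cos(4t), x_2(t) = -3K_1e^(t)sin(4t) + 2K_1e^(t)cos(4t) + 2K_2e^(t)sin(4t) + 3K_2e^(t)cos(4t)

Coefficient matrix A = [[-19, 8], [-52, 21]].
Characteristic polynomial det(A - λI) = λ^2 - 2λ + 17 = 0.
Eigenvalues λ = 1 ± 4i (complex conjugate pair).
For λ=1+4i: an eigenvector is (1,2) - i(-1,-3) = (1 + i, 2 + 3i).
A real fundamental pair from Re and Im of e^((1+4i)t)v: X_1 = e^(t)(cos(4t)·(1,2) + sin(4t)·(-1,-3)), X_2 = e^(t)(sin(4t)·(1,2) - cos(4t)·(-1,-3)).
General solution: K_1X_1 + K_2X_2.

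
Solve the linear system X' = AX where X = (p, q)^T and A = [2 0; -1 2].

p(t) = -K_2e^(2t), q(t) = K_1e^(2t) + K_2te^(2t) + 3K_2e^(2t)

Coefficient matrix A = [[2, 0], [-1, 2]].
Characteristic polynomial det(A - λI) = λ^2 - 4λ + 4 = 0.
Single eigenvalue λ = 2 with algebraic multiplicity 2.
Eigenvector v = (0,1); generalized eigenvector w with (A-λI)w=v is (-1,3).
General solution: e^(2t)[K_1·v + K_2·(t·v + w)].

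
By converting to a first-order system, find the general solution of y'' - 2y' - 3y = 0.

y(t) = K_1e^(3t) + K_2e^(-t)

Let x_1 = y, x_2 = y'. Then x_1' = x_2 and x_2' = 3x_1 + 2x_2.
A = [[0,1],[3,2]]; det(A-λI) = λ^2 - 2λ - 3.
Eigenvalues λ = 3, -1 with eigenvectors (1,3), (1,-1).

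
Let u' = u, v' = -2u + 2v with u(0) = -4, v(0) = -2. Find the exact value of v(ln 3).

30

A = [[1,0],[-2,2]]; eigenvalues λ = 1, 2.
Eigenvectors: (-1,-2) for λ=1, (0,-1) for λ=2.
From the initial condition, c_1 = 4, c_2 = -6.
v(ln 3) = (4)(3^1)(-2) + (-6)(3^2)(-1) = 30.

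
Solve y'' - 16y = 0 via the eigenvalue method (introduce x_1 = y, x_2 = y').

y(t) = C_1e^(-4t) + C_2e^(4t)

Let x_1 = y, x_2 = y'. Then x_1' = x_2 and x_2' = 16x_1.
A = [[0,1],[16,0]]; det(A-λI) = λ^2 - 16.
Eigenvalues λ = -4, 4 with eigenvectors (1,-4), (1,4).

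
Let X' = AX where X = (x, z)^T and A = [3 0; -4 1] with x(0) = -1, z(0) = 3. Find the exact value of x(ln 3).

-27

A = [[3,0],[-4,1]]; eigenvalues λ = 1, 3.
Eigenvectors: (0,-1) for λ=1, (1,-2) for λ=3.
From the initial condition, c_1 = -1, c_2 = -1.
x(ln 3) = (-1)(3^1)(0) + (-1)(3^3)(1) = -27.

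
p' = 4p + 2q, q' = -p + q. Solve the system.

p(t) = -c_1e^(2t) - 2c_2e^(3t), q(t) = c_1e^(2t) + c_2e^(3t)

Coefficient matrix A = [[4, 2], [-1, 1]].
Characteristic polynomial det(A - λI) = λ^2 - 5λ + 6 = 0.
Eigenvalues λ = 2, 3.
For λ=2: (A-λI) row 1 is [2, 2], so an eigenvector is (-1, 1).
For λ=3: (A-λI) row 1 is [1, 2], so an eigenvector is (-2, 1).
General solution: c_1e^(2t)(-1,1) + c_2e^(3t)(-2,1).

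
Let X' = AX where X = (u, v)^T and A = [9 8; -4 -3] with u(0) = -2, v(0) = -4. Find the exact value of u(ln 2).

A = [[9,8],[-4,-3]]; eigenvalues λ = 5, 1.
Eigenvectors: (-2,1) for λ=5, (1,-1) for λ=1.
From the initial condition, c_1 = 6, c_2 = 10.
u(ln 2) = (6)(2^5)(-2) + (10)(2^1)(1) = -364.

-364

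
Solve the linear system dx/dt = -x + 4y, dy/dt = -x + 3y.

Coefficient matrix A = [[-1, 4], [-1, 3]].
Characteristic polynomial det(A - λI) = λ^2 - 2λ + 1 = 0.
Single eigenvalue λ = 1 with algebraic multiplicity 2.
Eigenvector v = (-2,-1); generalized eigenvector w with (A-λI)w=v is (-3,-2).
General solution: e^(t)[c_1·v + c_2·(t·v + w)].

x(t) = -2c_1e^(t) - 2c_2te^(t) - 3c_2e^(t), y(t) = -c_1e^(t) - c_2te^(t) - 2c_2e^(t)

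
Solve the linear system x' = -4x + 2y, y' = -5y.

x(t) = -2C_1e^(-5t) + C_2e^(-4t), y(t) = C_1e^(-5t)

Coefficient matrix A = [[-4, 2], [0, -5]].
Characteristic polynomial det(A - λI) = λ^2 + 9λ + 20 = 0.
Eigenvalues λ = -5, -4.
For λ=-5: (A-λI) row 1 is [1, 2], so an eigenvector is (-2, 1).
For λ=-4: (A-λI) row 1 is [0, 2], so an eigenvector is (1, 0).
General solution: C_1e^(-5t)(-2,1) + C_2e^(-4t)(1,0).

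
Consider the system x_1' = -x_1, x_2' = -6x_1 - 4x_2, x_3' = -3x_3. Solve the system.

Coefficient matrix A = [[-1, 0, 0], [-6, -4, 0], [0, 0, -3]].
det(A - λI) = 0 gives eigenvalues λ = -1, -4, -3.
For λ=-1: eigenvector (-1,2,0).
For λ=-4: eigenvector (0,1,0).
For λ=-3: eigenvector (0,0,1).
General solution: C_1e^(-t)(-1,2,0) + C_2e^(-4t)(0,1,0) + C_3e^(-3t)(0,0,1).

x_1(t) = -C_1e^(-t), x_2(t) = 2C_1e^(-t) + C_2e^(-4t), x_3(t) = C_3e^(-3t)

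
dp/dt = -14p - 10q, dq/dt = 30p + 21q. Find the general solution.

Coefficient matrix A = [[-14, -10], [30, 21]].
Characteristic polynomial det(A - λI) = λ^2 - 7λ + 6 = 0.
Eigenvalues λ = 1, 6.
For λ=1: (A-λI) row 1 is [-15, -10], so an eigenvector is (2, -3).
For λ=6: (A-λI) row 1 is [-20, -10], so an eigenvector is (-1, 2).
General solution: K_1e^(t)(2,-3) + K_2e^(6t)(-1,2).

p(t) = 2K_1e^(t) - K_2e^(6t), q(t) = -3K_1e^(t) + 2K_2e^(6t)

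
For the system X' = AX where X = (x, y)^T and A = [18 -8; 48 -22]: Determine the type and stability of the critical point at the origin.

saddle

A = [[18,-8],[48,-22]]; det(A-λI) = λ^2 + 4λ - 12.
λ = -6, 2: opposite signs.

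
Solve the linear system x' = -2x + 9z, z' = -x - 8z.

x(t) = 3c_1e^(-5t) + 3c_2te^(-5t) + c_2e^(-5t), z(t) = -c_1e^(-5t) - c_2te^(-5t)

Coefficient matrix A = [[-2, 9], [-1, -8]].
Characteristic polynomial det(A - λI) = λ^2 + 10λ + 25 = 0.
Single eigenvalue λ = -5 with algebraic multiplicity 2.
Eigenvector v = (3,-1); generalized eigenvector w with (A-λI)w=v is (1,0).
General solution: e^(-5t)[c_1·v + c_2·(t·v + w)].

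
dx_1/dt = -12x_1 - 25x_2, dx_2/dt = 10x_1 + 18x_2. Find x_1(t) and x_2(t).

x_1(t) = 2c_1e^(3t)sin(5t) + c_1e^(3t)cos(5t) + c_2e^(3t)sin(5t) - 2c_2e^(3t)cos(5t), x_2(t) = -c_1e^(3t)sin(5t) - c_1e^(3t)cos(5t) - c_2e^(3t)sin(5t) + c_2e^(3t)cos(5t)

Coefficient matrix A = [[-12, -25], [10, 18]].
Characteristic polynomial det(A - λI) = λ^2 - 6λ + 34 = 0.
Eigenvalues λ = 3 ± 5i (complex conjugate pair).
For λ=3+5i: an eigenvector is (1,-1) - i(2,-1) = (1 - 2i, -1 + i).
A real fundamental pair from Re and Im of e^((3+5i)t)v: X_1 = e^(3t)(cos(5t)·(1,-1) + sin(5t)·(2,-1)), X_2 = e^(3t)(sin(5t)·(1,-1) - cos(5t)·(2,-1)).
General solution: c_1X_1 + c_2X_2.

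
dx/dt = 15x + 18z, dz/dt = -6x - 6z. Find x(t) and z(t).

x(t) = 2K_1e^(6t) - 3K_2e^(3t), z(t) = -K_1e^(6t) + 2K_2e^(3t)

Coefficient matrix A = [[15, 18], [-6, -6]].
Characteristic polynomial det(A - λI) = λ^2 - 9λ + 18 = 0.
Eigenvalues λ = 6, 3.
For λ=6: (A-λI) row 1 is [9, 18], so an eigenvector is (2, -1).
For λ=3: (A-λI) row 1 is [12, 18], so an eigenvector is (-3, 2).
General solution: K_1e^(6t)(2,-1) + K_2e^(3t)(-3,2).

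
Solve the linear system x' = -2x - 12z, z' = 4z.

Coefficient matrix A = [[-2, -12], [0, 4]].
Characteristic polynomial det(A - λI) = λ^2 - 2λ - 8 = 0.
Eigenvalues λ = -2, 4.
For λ=-2: (A-λI) row 1 is [0, -12], so an eigenvector is (1, 0).
For λ=4: (A-λI) row 1 is [-6, -12], so an eigenvector is (-2, 1).
General solution: C_1e^(-2t)(1,0) + C_2e^(4t)(-2,1).

x(t) = C_1e^(-2t) - 2C_2e^(4t), z(t) = C_2e^(4t)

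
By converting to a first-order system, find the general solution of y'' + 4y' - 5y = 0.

y(t) = K_1e^(t) + K_2e^(-5t)

Let x_1 = y, x_2 = y'. Then x_1' = x_2 and x_2' = 5x_1 - 4x_2.
A = [[0,1],[5,-4]]; det(A-λI) = λ^2 + 4λ - 5.
Eigenvalues λ = 1, -5 with eigenvectors (1,1), (1,-5).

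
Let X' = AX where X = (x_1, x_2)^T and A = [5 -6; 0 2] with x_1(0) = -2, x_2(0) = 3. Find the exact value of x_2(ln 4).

48

A = [[5,-6],[0,2]]; eigenvalues λ = 2, 5.
Eigenvectors: (-2,-1) for λ=2, (-1,0) for λ=5.
From the initial condition, c_1 = -3, c_2 = 8.
x_2(ln 4) = (-3)(4^2)(-1) + (8)(4^5)(0) = 48.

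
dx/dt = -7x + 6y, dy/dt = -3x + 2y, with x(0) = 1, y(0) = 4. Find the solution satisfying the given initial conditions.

Coefficient matrix A = [[-7, 6], [-3, 2]].
Characteristic polynomial det(A - λI) = λ^2 + 5λ + 4 = 0.
Eigenvalues λ = -1, -4.
For λ=-1: (A-λI) row 1 is [-6, 6], so an eigenvector is (1, 1).
For λ=-4: (A-λI) row 1 is [-3, 6], so an eigenvector is (-2, -1).
General solution: C_1e^(-t)(1,1) + C_2e^(-4t)(-2,-1).
Applying x(0)=1, y(0)=4 gives C_1=7, C_2=3.

x(t) = 7e^(-t) - 6e^(-4t), y(t) = 7e^(-t) - 3e^(-4t)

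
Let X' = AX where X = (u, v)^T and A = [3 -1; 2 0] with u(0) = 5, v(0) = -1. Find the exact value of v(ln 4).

A = [[3,-1],[2,0]]; eigenvalues λ = 1, 2.
Eigenvectors: (1,2) for λ=1, (1,1) for λ=2.
From the initial condition, c_1 = -6, c_2 = 11.
v(ln 4) = (-6)(4^1)(2) + (11)(4^2)(1) = 128.

128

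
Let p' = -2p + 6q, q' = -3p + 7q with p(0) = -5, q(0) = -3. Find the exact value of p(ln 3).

A = [[-2,6],[-3,7]]; eigenvalues λ = 4, 1.
Eigenvectors: (1,1) for λ=4, (2,1) for λ=1.
From the initial condition, c_1 = -1, c_2 = -2.
p(ln 3) = (-1)(3^4)(1) + (-2)(3^1)(2) = -93.

-93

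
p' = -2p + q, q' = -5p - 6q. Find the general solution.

p(t) = -C_1e^(-4t)cos(t) - C_2e^(-4t)sin(t), q(t) = C_1e^(-4t)sin(t) + 2C_1e^(-4t)cos(t) + 2C_2e^(-4t)sin(t) - C_2e^(-4t)cos(t)

Coefficient matrix A = [[-2, 1], [-5, -6]].
Characteristic polynomial det(A - λI) = λ^2 + 8λ + 17 = 0.
Eigenvalues λ = -4 ± i (complex conjugate pair).
For λ=-4+i: an eigenvector is (-1,2) - i(0,1) = (-1, 2 - i).
A real fundamental pair from Re and Im of e^((-4+i)t)v: X_1 = e^(-4t)(cos(t)·(-1,2) + sin(t)·(0,1)), X_2 = e^(-4t)(sin(t)·(-1,2) - cos(t)·(0,1)).
General solution: C_1X_1 + C_2X_2.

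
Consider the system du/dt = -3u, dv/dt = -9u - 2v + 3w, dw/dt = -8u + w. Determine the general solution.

Coefficient matrix A = [[-3, 0, 0], [-9, -2, 3], [-8, 0, 1]].
det(A - λI) = 0 gives eigenvalues λ = 1, -2, -3.
For λ=1: eigenvector (0,1,1).
For λ=-2: eigenvector (0,1,0).
For λ=-3: eigenvector (1,3,2).
General solution: C_1e^(t)(0,1,1) + C_2e^(-2t)(0,1,0) + C_3e^(-3t)(1,3,2).

u(t) = C_3e^(-3t), v(t) = C_1e^(t) + C_2e^(-2t) + 3C_3e^(-3t), w(t) = C_1e^(t) + 2C_3e^(-3t)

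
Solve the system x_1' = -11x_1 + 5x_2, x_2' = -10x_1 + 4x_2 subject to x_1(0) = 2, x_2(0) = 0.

x_1(t) = -2e^(-t) + 4e^(-6t), x_2(t) = -4e^(-t) + 4e^(-6t)

Coefficient matrix A = [[-11, 5], [-10, 4]].
Characteristic polynomial det(A - λI) = λ^2 + 7λ + 6 = 0.
Eigenvalues λ = -6, -1.
For λ=-6: (A-λI) row 1 is [-5, 5], so an eigenvector is (-1, -1).
For λ=-1: (A-λI) row 1 is [-10, 5], so an eigenvector is (1, 2).
General solution: c_1e^(-6t)(-1,-1) + c_2e^(-t)(1,2).
Applying x_1(0)=2, x_2(0)=0 gives c_1=-4, c_2=-2.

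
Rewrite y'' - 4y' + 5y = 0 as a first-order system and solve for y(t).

Let x_1 = y, x_2 = y'. Then x_1' = x_2 and x_2' = -5x_1 + 4x_2.
A = [[0,1],[-5,4]]; det(A-λI) = λ^2 - 4λ + 5.
Eigenvalues λ = 2 ± i.

y(t) = K_1e^(2t)cos(t) + K_2e^(2t)sin(t)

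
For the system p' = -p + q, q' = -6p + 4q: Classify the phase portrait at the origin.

A = [[-1,1],[-6,4]]; det(A-λI) = λ^2 - 3λ + 2.
λ = 2, 1: both positive.

unstable node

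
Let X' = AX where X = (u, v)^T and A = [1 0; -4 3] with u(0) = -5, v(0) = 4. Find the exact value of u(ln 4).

A = [[1,0],[-4,3]]; eigenvalues λ = 3, 1.
Eigenvectors: (0,-1) for λ=3, (-1,-2) for λ=1.
From the initial condition, c_1 = -14, c_2 = 5.
u(ln 4) = (-14)(4^3)(0) + (5)(4^1)(-1) = -20.

-20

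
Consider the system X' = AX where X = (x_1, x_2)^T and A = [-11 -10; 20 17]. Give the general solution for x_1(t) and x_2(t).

x_1(t) = 2c_1e^(3t)sin(2t) - c_1e^(3t)cos(2t) - c_2e^(3t)sin(2t) - 2c_2e^(3t)cos(2t), x_2(t) = -3c_1e^(3t)sin(2t) + c_1e^(3t)cos(2t) + c_2e^(3t)sin(2t) + 3c_2e^(3t)cos(2t)

Coefficient matrix A = [[-11, -10], [20, 17]].
Characteristic polynomial det(A - λI) = λ^2 - 6λ + 13 = 0.
Eigenvalues λ = 3 ± 2i (complex conjugate pair).
For λ=3+2i: an eigenvector is (-1,1) - i(2,-3) = (-1 - 2i, 1 + 3i).
A real fundamental pair from Re and Im of e^((3+2i)t)v: X_1 = e^(3t)(cos(2t)·(-1,1) + sin(2t)·(2,-3)), X_2 = e^(3t)(sin(2t)·(-1,1) - cos(2t)·(2,-3)).
General solution: c_1X_1 + c_2X_2.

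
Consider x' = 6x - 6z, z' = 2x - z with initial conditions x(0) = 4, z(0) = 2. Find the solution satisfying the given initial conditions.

Coefficient matrix A = [[6, -6], [2, -1]].
Characteristic polynomial det(A - λI) = λ^2 - 5λ + 6 = 0.
Eigenvalues λ = 2, 3.
For λ=2: (A-λI) row 1 is [4, -6], so an eigenvector is (3, 2).
For λ=3: (A-λI) row 1 is [3, -6], so an eigenvector is (-2, -1).
General solution: K_1e^(2t)(3,2) + K_2e^(3t)(-2,-1).
Applying x(0)=4, z(0)=2 gives K_1=0, K_2=-2.

x(t) = 4e^(3t), z(t) = 2e^(3t)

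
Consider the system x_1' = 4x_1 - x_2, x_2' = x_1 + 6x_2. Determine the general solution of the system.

x_1(t) = -C_1e^(5t) - C_2te^(5t), x_2(t) = C_1e^(5t) + C_2te^(5t) + C_2e^(5t)

Coefficient matrix A = [[4, -1], [1, 6]].
Characteristic polynomial det(A - λI) = λ^2 - 10λ + 25 = 0.
Single eigenvalue λ = 5 with algebraic multiplicity 2.
Eigenvector v = (-1,1); generalized eigenvector w with (A-λI)w=v is (0,1).
General solution: e^(5t)[C_1·v + C_2·(t·v + w)].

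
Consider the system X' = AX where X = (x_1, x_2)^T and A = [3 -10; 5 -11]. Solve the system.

Coefficient matrix A = [[3, -10], [5, -11]].
Characteristic polynomial det(A - λI) = λ^2 + 8λ + 17 = 0.
Eigenvalues λ = -4 ± i (complex conjugate pair).
For λ=-4+i: an eigenvector is (1,1) - i(-3,-2) = (1 + 3i, 1 + 2i).
A real fundamental pair from Re and Im of e^((-4+i)t)v: X_1 = e^(-4t)(cos(t)·(1,1) + sin(t)·(-3,-2)), X_2 = e^(-4t)(sin(t)·(1,1) - cos(t)·(-3,-2)).
General solution: C_1X_1 + C_2X_2.

x_1(t) = -3C_1e^(-4t)sin(t) + C_1e^(-4t)cos(t) + C_2e^(-4t)sin(t) + 3C_2e^(-4t)cos(t), x_2(t) = -2C_1e^(-4t)sin(t) + C_1e^(-4t)cos(t) + C_2e^(-4t)sin(t) + 2C_2e^(-4t)cos(t)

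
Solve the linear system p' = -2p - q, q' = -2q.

Coefficient matrix A = [[-2, -1], [0, -2]].
Characteristic polynomial det(A - λI) = λ^2 + 4λ + 4 = 0.
Single eigenvalue λ = -2 with algebraic multiplicity 2.
Eigenvector v = (-1,0); generalized eigenvector w with (A-λI)w=v is (3,1).
General solution: e^(-2t)[c_1·v + c_2·(t·v + w)].

p(t) = -c_1e^(-2t) - c_2te^(-2t) + 3c_2e^(-2t), q(t) = c_2e^(-2t)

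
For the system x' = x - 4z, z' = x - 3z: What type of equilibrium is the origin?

A = [[1,-4],[1,-3]]; det(A-λI) = λ^2 + 2λ + 1.
repeated λ = -1 with a single eigenvector.

stable improper node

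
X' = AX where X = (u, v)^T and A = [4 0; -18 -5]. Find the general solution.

u(t) = -c_1e^(4t), v(t) = 2c_1e^(4t) - c_2e^(-5t)

Coefficient matrix A = [[4, 0], [-18, -5]].
Characteristic polynomial det(A - λI) = λ^2 + λ - 20 = 0.
Eigenvalues λ = 4, -5.
For λ=4: (A-λI) row 2 is [-18, -9], so an eigenvector is (-1, 2).
For λ=-5: (A-λI) row 1 is [9, 0], so an eigenvector is (0, -1).
General solution: c_1e^(4t)(-1,2) + c_2e^(-5t)(0,-1).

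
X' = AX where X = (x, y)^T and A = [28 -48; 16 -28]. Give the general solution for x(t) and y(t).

x(t) = 2c_1e^(4t) + 3c_2e^(-4t), y(t) = c_1e^(4t) + 2c_2e^(-4t)

Coefficient matrix A = [[28, -48], [16, -28]].
Characteristic polynomial det(A - λI) = λ^2 - 16 = 0.
Eigenvalues λ = 4, -4.
For λ=4: (A-λI) row 1 is [24, -48], so an eigenvector is (2, 1).
For λ=-4: (A-λI) row 1 is [32, -48], so an eigenvector is (3, 2).
General solution: c_1e^(4t)(2,1) + c_2e^(-4t)(3,2).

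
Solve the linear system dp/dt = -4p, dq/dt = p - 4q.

Coefficient matrix A = [[-4, 0], [1, -4]].
Characteristic polynomial det(A - λI) = λ^2 + 8λ + 16 = 0.
Single eigenvalue λ = -4 with algebraic multiplicity 2.
Eigenvector v = (0,-1); generalized eigenvector w with (A-λI)w=v is (-1,2).
General solution: e^(-4t)[K_1·v + K_2·(t·v + w)].

p(t) = -K_2e^(-4t), q(t) = -K_1e^(-4t) - K_2te^(-4t) + 2K_2e^(-4t)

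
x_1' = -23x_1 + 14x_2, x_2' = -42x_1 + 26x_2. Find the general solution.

Coefficient matrix A = [[-23, 14], [-42, 26]].
Characteristic polynomial det(A - λI) = λ^2 - 3λ - 10 = 0.
Eigenvalues λ = 5, -2.
For λ=5: (A-λI) row 1 is [-28, 14], so an eigenvector is (-1, -2).
For λ=-2: (A-λI) row 1 is [-21, 14], so an eigenvector is (2, 3).
General solution: K_1e^(5t)(-1,-2) + K_2e^(-2t)(2,3).

x_1(t) = -K_1e^(5t) + 2K_2e^(-2t), x_2(t) = -2K_1e^(5t) + 3K_2e^(-2t)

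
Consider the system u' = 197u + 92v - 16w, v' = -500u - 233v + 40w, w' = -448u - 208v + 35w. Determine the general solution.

u(t) = -7K_1e^(-3t) - 2K_2e^(-t) - 4K_3e^(3t), v(t) = 18K_1e^(-3t) + 5K_2e^(-t) + 10K_3e^(3t), w(t) = 16K_1e^(-3t) + 4K_2e^(-t) + 9K_3e^(3t)

Coefficient matrix A = [[197, 92, -16], [-500, -233, 40], [-448, -208, 35]].
det(A - λI) = 0 gives eigenvalues λ = -3, -1, 3.
For λ=-3: eigenvector (-7,18,16).
For λ=-1: eigenvector (-2,5,4).
For λ=3: eigenvector (-4,10,9).
General solution: K_1e^(-3t)(-7,18,16) + K_2e^(-t)(-2,5,4) + K_3e^(3t)(-4,10,9).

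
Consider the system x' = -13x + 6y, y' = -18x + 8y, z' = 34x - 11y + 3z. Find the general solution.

x(t) = c_1e^(-t) - 2c_2e^(-4t), y(t) = 2c_1e^(-t) - 3c_2e^(-4t), z(t) = -3c_1e^(-t) + 5c_2e^(-4t) + c_3e^(3t)

Coefficient matrix A = [[-13, 6, 0], [-18, 8, 0], [34, -11, 3]].
det(A - λI) = 0 gives eigenvalues λ = -1, -4, 3.
For λ=-1: eigenvector (1,2,-3).
For λ=-4: eigenvector (-2,-3,5).
For λ=3: eigenvector (0,0,1).
General solution: c_1e^(-t)(1,2,-3) + c_2e^(-4t)(-2,-3,5) + c_3e^(3t)(0,0,1).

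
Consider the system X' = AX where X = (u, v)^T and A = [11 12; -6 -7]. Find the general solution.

u(t) = -c_1e^(-t) - 2c_2e^(5t), v(t) = c_1e^(-t) + c_2e^(5t)

Coefficient matrix A = [[11, 12], [-6, -7]].
Characteristic polynomial det(A - λI) = λ^2 - 4λ - 5 = 0.
Eigenvalues λ = -1, 5.
For λ=-1: (A-λI) row 1 is [12, 12], so an eigenvector is (-1, 1).
For λ=5: (A-λI) row 1 is [6, 12], so an eigenvector is (-2, 1).
General solution: c_1e^(-t)(-1,1) + c_2e^(5t)(-2,1).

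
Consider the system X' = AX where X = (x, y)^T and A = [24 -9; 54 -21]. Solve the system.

x(t) = -C_1e^(-3t) + C_2e^(6t), y(t) = -3C_1e^(-3t) + 2C_2e^(6t)

Coefficient matrix A = [[24, -9], [54, -21]].
Characteristic polynomial det(A - λI) = λ^2 - 3λ - 18 = 0.
Eigenvalues λ = -3, 6.
For λ=-3: (A-λI) row 1 is [27, -9], so an eigenvector is (-1, -3).
For λ=6: (A-λI) row 1 is [18, -9], so an eigenvector is (1, 2).
General solution: C_1e^(-3t)(-1,-3) + C_2e^(6t)(1,2).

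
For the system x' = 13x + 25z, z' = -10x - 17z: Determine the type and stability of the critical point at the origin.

A = [[13,25],[-10,-17]]; det(A-λI) = λ^2 + 4λ + 29.
λ = -2 ± 5i: negative real part.

stable spiral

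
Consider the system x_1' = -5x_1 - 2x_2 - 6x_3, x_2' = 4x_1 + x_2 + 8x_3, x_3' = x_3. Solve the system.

Coefficient matrix A = [[-5, -2, -6], [4, 1, 8], [0, 0, 1]].
det(A - λI) = 0 gives eigenvalues λ = -1, -3, 1.
For λ=-1: eigenvector (1,-2,0).
For λ=-3: eigenvector (1,-1,0).
For λ=1: eigenvector (-2,3,1).
General solution: c_1e^(-t)(1,-2,0) + c_2e^(-3t)(1,-1,0) + c_3e^(t)(-2,3,1).

x_1(t) = c_1e^(-t) + c_2e^(-3t) - 2c_3e^(t), x_2(t) = -2c_1e^(-t) - c_2e^(-3t) + 3c_3e^(t), x_3(t) = c_3e^(t)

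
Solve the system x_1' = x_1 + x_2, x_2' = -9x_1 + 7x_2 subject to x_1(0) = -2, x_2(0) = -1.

Coefficient matrix A = [[1, 1], [-9, 7]].
Characteristic polynomial det(A - λI) = λ^2 - 8λ + 16 = 0.
Single eigenvalue λ = 4 with algebraic multiplicity 2.
Eigenvector v = (1,3); generalized eigenvector w with (A-λI)w=v is (0,1).
General solution: e^(4t)[c_1·v + c_2·(t·v + w)].
Applying x_1(0)=-2, x_2(0)=-1 gives c_1=-2, c_2=5.

x_1(t) = 5te^(4t) - 2e^(4t), x_2(t) = 15te^(4t) - e^(4t)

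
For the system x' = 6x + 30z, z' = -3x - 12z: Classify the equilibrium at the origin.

stable spiral

A = [[6,30],[-3,-12]]; det(A-λI) = λ^2 + 6λ + 18.
λ = -3 ± 3i: negative real part.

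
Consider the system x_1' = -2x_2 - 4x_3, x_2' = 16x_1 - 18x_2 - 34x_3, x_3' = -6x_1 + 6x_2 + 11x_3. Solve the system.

x_1(t) = c_1e^(-2t) + c_3e^(-4t), x_2(t) = c_1e^(-2t) - 2c_2e^(-t) + 6c_3e^(-4t), x_3(t) = c_2e^(-t) - 2c_3e^(-4t)

Coefficient matrix A = [[0, -2, -4], [16, -18, -34], [-6, 6, 11]].
det(A - λI) = 0 gives eigenvalues λ = -2, -1, -4.
For λ=-2: eigenvector (1,1,0).
For λ=-1: eigenvector (0,-2,1).
For λ=-4: eigenvector (1,6,-2).
General solution: c_1e^(-2t)(1,1,0) + c_2e^(-t)(0,-2,1) + c_3e^(-4t)(1,6,-2).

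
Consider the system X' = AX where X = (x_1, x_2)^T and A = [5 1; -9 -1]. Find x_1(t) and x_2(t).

Coefficient matrix A = [[5, 1], [-9, -1]].
Characteristic polynomial det(A - λI) = λ^2 - 4λ + 4 = 0.
Single eigenvalue λ = 2 with algebraic multiplicity 2.
Eigenvector v = (-1,3); generalized eigenvector w with (A-λI)w=v is (0,-1).
General solution: e^(2t)[c_1·v + c_2·(t·v + w)].

x_1(t) = -c_1e^(2t) - c_2te^(2t), x_2(t) = 3c_1e^(2t) + 3c_2te^(2t) - c_2e^(2t)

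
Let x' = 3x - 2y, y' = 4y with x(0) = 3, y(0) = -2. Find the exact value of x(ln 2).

56

A = [[3,-2],[0,4]]; eigenvalues λ = 3, 4.
Eigenvectors: (-1,0) for λ=3, (2,-1) for λ=4.
From the initial condition, c_1 = 1, c_2 = 2.
x(ln 2) = (1)(2^3)(-1) + (2)(2^4)(2) = 56.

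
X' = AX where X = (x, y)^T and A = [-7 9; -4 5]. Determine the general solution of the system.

Coefficient matrix A = [[-7, 9], [-4, 5]].
Characteristic polynomial det(A - λI) = λ^2 + 2λ + 1 = 0.
Single eigenvalue λ = -1 with algebraic multiplicity 2.
Eigenvector v = (3,2); generalized eigenvector w with (A-λI)w=v is (1,1).
General solution: e^(-t)[c_1·v + c_2·(t·v + w)].

x(t) = 3c_1e^(-t) + 3c_2te^(-t) + c_2e^(-t), y(t) = 2c_1e^(-t) + 2c_2te^(-t) + c_2e^(-t)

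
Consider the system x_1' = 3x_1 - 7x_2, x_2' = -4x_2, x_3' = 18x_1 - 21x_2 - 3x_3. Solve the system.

x_1(t) = c_1e^(3t) + c_3e^(-4t), x_2(t) = c_3e^(-4t), x_3(t) = 3c_1e^(3t) + c_2e^(-3t) + 3c_3e^(-4t)

Coefficient matrix A = [[3, -7, 0], [0, -4, 0], [18, -21, -3]].
det(A - λI) = 0 gives eigenvalues λ = 3, -3, -4.
For λ=3: eigenvector (1,0,3).
For λ=-3: eigenvector (0,0,1).
For λ=-4: eigenvector (1,1,3).
General solution: c_1e^(3t)(1,0,3) + c_2e^(-3t)(0,0,1) + c_3e^(-4t)(1,1,3).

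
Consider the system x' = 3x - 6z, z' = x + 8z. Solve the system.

Coefficient matrix A = [[3, -6], [1, 8]].
Characteristic polynomial det(A - λI) = λ^2 - 11λ + 30 = 0.
Eigenvalues λ = 6, 5.
For λ=6: (A-λI) row 1 is [-3, -6], so an eigenvector is (-2, 1).
For λ=5: (A-λI) row 1 is [-2, -6], so an eigenvector is (-3, 1).
General solution: c_1e^(6t)(-2,1) + c_2e^(5t)(-3,1).

x(t) = -2c_1e^(6t) - 3c_2e^(5t), z(t) = c_1e^(6t) + c_2e^(5t)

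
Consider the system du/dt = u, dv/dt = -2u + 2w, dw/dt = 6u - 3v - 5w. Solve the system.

u(t) = K_1e^(t), v(t) = -2K_2e^(-3t) + K_3e^(-2t), w(t) = K_1e^(t) + 3K_2e^(-3t) - K_3e^(-2t)

Coefficient matrix A = [[1, 0, 0], [-2, 0, 2], [6, -3, -5]].
det(A - λI) = 0 gives eigenvalues λ = 1, -3, -2.
For λ=1: eigenvector (1,0,1).
For λ=-3: eigenvector (0,-2,3).
For λ=-2: eigenvector (0,1,-1).
General solution: K_1e^(t)(1,0,1) + K_2e^(-3t)(0,-2,3) + K_3e^(-2t)(0,1,-1).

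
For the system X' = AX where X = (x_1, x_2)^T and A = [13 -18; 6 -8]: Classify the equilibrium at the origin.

unstable node

A = [[13,-18],[6,-8]]; det(A-λI) = λ^2 - 5λ + 4.
λ = 1, 4: both positive.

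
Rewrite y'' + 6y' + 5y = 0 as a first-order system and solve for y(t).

Let x_1 = y, x_2 = y'. Then x_1' = x_2 and x_2' = -5x_1 - 6x_2.
A = [[0,1],[-5,-6]]; det(A-λI) = λ^2 + 6λ + 5.
Eigenvalues λ = -5, -1 with eigenvectors (1,-5), (1,-1).

y(t) = c_1e^(-5t) + c_2e^(-t)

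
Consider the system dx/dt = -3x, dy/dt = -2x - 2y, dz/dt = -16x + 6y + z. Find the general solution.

Coefficient matrix A = [[-3, 0, 0], [-2, -2, 0], [-16, 6, 1]].
det(A - λI) = 0 gives eigenvalues λ = -2, -3, 1.
For λ=-2: eigenvector (0,1,-2).
For λ=-3: eigenvector (1,2,1).
For λ=1: eigenvector (0,0,1).
General solution: C_1e^(-2t)(0,1,-2) + C_2e^(-3t)(1,2,1) + C_3e^(t)(0,0,1).

x(t) = C_2e^(-3t), y(t) = C_1e^(-2t) + 2C_2e^(-3t), z(t) = -2C_1e^(-2t) + C_2e^(-3t) + C_3e^(t)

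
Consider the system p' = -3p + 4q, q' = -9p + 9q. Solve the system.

Coefficient matrix A = [[-3, 4], [-9, 9]].
Characteristic polynomial det(A - λI) = λ^2 - 6λ + 9 = 0.
Single eigenvalue λ = 3 with algebraic multiplicity 2.
Eigenvector v = (2,3); generalized eigenvector w with (A-λI)w=v is (1,2).
General solution: e^(3t)[K_1·v + K_2·(t·v + w)].

p(t) = 2K_1e^(3t) + 2K_2te^(3t) + K_2e^(3t), q(t) = 3K_1e^(3t) + 3K_2te^(3t) + 2K_2e^(3t)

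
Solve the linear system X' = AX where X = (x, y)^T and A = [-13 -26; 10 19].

x(t) = 3K_1e^(3t)sin(2t) - 2K_1e^(3t)cos(2t) - 2K_2e^(3t)sin(2t) - 3K_2e^(3t)cos(2t), y(t) = -2K_1e^(3t)sin(2t) + K_1e^(3t)cos(2t) + K_2e^(3t)sin(2t) + 2K_2e^(3t)cos(2t)

Coefficient matrix A = [[-13, -26], [10, 19]].
Characteristic polynomial det(A - λI) = λ^2 - 6λ + 13 = 0.
Eigenvalues λ = 3 ± 2i (complex conjugate pair).
For λ=3+2i: an eigenvector is (-2,1) - i(3,-2) = (-2 - 3i, 1 + 2i).
A real fundamental pair from Re and Im of e^((3+2i)t)v: X_1 = e^(3t)(cos(2t)·(-2,1) + sin(2t)·(3,-2)), X_2 = e^(3t)(sin(2t)·(-2,1) - cos(2t)·(3,-2)).
General solution: K_1X_1 + K_2X_2.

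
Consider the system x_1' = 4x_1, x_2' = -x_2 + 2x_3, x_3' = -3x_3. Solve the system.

Coefficient matrix A = [[4, 0, 0], [0, -1, 2], [0, 0, -3]].
det(A - λI) = 0 gives eigenvalues λ = 4, -1, -3.
For λ=4: eigenvector (1,0,0).
For λ=-1: eigenvector (0,1,0).
For λ=-3: eigenvector (0,1,-1).
General solution: c_1e^(4t)(1,0,0) + c_2e^(-t)(0,1,0) + c_3e^(-3t)(0,1,-1).

x_1(t) = c_1e^(4t), x_2(t) = c_2e^(-t) + c_3e^(-3t), x_3(t) = -c_3e^(-3t)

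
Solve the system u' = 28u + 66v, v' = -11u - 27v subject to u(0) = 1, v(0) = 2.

Coefficient matrix A = [[28, 66], [-11, -27]].
Characteristic polynomial det(A - λI) = λ^2 - λ - 30 = 0.
Eigenvalues λ = 6, -5.
For λ=6: (A-λI) row 1 is [22, 66], so an eigenvector is (-3, 1).
For λ=-5: (A-λI) row 1 is [33, 66], so an eigenvector is (2, -1).
General solution: K_1e^(6t)(-3,1) + K_2e^(-5t)(2,-1).
Applying u(0)=1, v(0)=2 gives K_1=-5, K_2=-7.

u(t) = 15e^(6t) - 14e^(-5t), v(t) = -5e^(6t) + 7e^(-5t)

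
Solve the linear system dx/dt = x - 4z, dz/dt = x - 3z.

x(t) = -2C_1e^(-t) - 2C_2te^(-t) + C_2e^(-t), z(t) = -C_1e^(-t) - C_2te^(-t) + C_2e^(-t)

Coefficient matrix A = [[1, -4], [1, -3]].
Characteristic polynomial det(A - λI) = λ^2 + 2λ + 1 = 0.
Single eigenvalue λ = -1 with algebraic multiplicity 2.
Eigenvector v = (-2,-1); generalized eigenvector w with (A-λI)w=v is (1,1).
General solution: e^(-t)[C_1·v + C_2·(t·v + w)].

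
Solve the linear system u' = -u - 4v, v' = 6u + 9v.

u(t) = -c_1e^(3t) + 2c_2e^(5t), v(t) = c_1e^(3t) - 3c_2e^(5t)

Coefficient matrix A = [[-1, -4], [6, 9]].
Characteristic polynomial det(A - λI) = λ^2 - 8λ + 15 = 0.
Eigenvalues λ = 3, 5.
For λ=3: (A-λI) row 1 is [-4, -4], so an eigenvector is (-1, 1).
For λ=5: (A-λI) row 1 is [-6, -4], so an eigenvector is (2, -3).
General solution: c_1e^(3t)(-1,1) + c_2e^(5t)(2,-3).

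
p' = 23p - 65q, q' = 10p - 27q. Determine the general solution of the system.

p(t) = -2K_1e^(-2t)sin(5t) - 3K_1e^(-2t)cos(5t) - 3K_2e^(-2t)sin(5t) + 2K_2e^(-2t)cos(5t), q(t) = -K_1e^(-2t)sin(5t) - K_1e^(-2t)cos(5t) - K_2e^(-2t)sin(5t) + K_2e^(-2t)cos(5t)

Coefficient matrix A = [[23, -65], [10, -27]].
Characteristic polynomial det(A - λI) = λ^2 + 4λ + 29 = 0.
Eigenvalues λ = -2 ± 5i (complex conjugate pair).
For λ=-2+5i: an eigenvector is (-3,-1) - i(-2,-1) = (-3 + 2i, -1 + i).
A real fundamental pair from Re and Im of e^((-2+5i)t)v: X_1 = e^(-2t)(cos(5t)·(-3,-1) + sin(5t)·(-2,-1)), X_2 = e^(-2t)(sin(5t)·(-3,-1) - cos(5t)·(-2,-1)).
General solution: K_1X_1 + K_2X_2.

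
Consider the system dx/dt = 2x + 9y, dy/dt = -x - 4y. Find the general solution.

Coefficient matrix A = [[2, 9], [-1, -4]].
Characteristic polynomial det(A - λI) = λ^2 + 2λ + 1 = 0.
Single eigenvalue λ = -1 with algebraic multiplicity 2.
Eigenvector v = (3,-1); generalized eigenvector w with (A-λI)w=v is (-2,1).
General solution: e^(-t)[K_1·v + K_2·(t·v + w)].

x(t) = 3K_1e^(-t) + 3K_2te^(-t) - 2K_2e^(-t), y(t) = -K_1e^(-t) - K_2te^(-t) + K_2e^(-t)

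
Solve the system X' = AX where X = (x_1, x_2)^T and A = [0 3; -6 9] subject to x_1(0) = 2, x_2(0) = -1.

x_1(t) = -3e^(6t) + 5e^(3t), x_2(t) = -6e^(6t) + 5e^(3t)

Coefficient matrix A = [[0, 3], [-6, 9]].
Characteristic polynomial det(A - λI) = λ^2 - 9λ + 18 = 0.
Eigenvalues λ = 6, 3.
For λ=6: (A-λI) row 1 is [-6, 3], so an eigenvector is (1, 2).
For λ=3: (A-λI) row 1 is [-3, 3], so an eigenvector is (-1, -1).
General solution: C_1e^(6t)(1,2) + C_2e^(3t)(-1,-1).
Applying x_1(0)=2, x_2(0)=-1 gives C_1=-3, C_2=-5.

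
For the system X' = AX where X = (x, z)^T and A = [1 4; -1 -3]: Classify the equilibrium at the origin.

stable improper node

A = [[1,4],[-1,-3]]; det(A-λI) = λ^2 + 2λ + 1.
repeated λ = -1 with a single eigenvector.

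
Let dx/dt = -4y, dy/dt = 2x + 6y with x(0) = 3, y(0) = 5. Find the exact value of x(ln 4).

-3072

A = [[0,-4],[2,6]]; eigenvalues λ = 4, 2.
Eigenvectors: (1,-1) for λ=4, (2,-1) for λ=2.
From the initial condition, c_1 = -13, c_2 = 8.
x(ln 4) = (-13)(4^4)(1) + (8)(4^2)(2) = -3072.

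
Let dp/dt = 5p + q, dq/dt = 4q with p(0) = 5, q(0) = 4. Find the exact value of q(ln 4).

A = [[5,1],[0,4]]; eigenvalues λ = 4, 5.
Eigenvectors: (-1,1) for λ=4, (-1,0) for λ=5.
From the initial condition, c_1 = 4, c_2 = -9.
q(ln 4) = (4)(4^4)(1) + (-9)(4^5)(0) = 1024.

1024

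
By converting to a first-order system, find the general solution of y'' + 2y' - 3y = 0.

y(t) = C_1e^(t) + C_2e^(-3t)

Let x_1 = y, x_2 = y'. Then x_1' = x_2 and x_2' = 3x_1 - 2x_2.
A = [[0,1],[3,-2]]; det(A-λI) = λ^2 + 2λ - 3.
Eigenvalues λ = 1, -3 with eigenvectors (1,1), (1,-3).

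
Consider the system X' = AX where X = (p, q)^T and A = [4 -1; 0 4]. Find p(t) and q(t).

p(t) = -K_1e^(4t) - K_2te^(4t) - K_2e^(4t), q(t) = K_2e^(4t)

Coefficient matrix A = [[4, -1], [0, 4]].
Characteristic polynomial det(A - λI) = λ^2 - 8λ + 16 = 0.
Single eigenvalue λ = 4 with algebraic multiplicity 2.
Eigenvector v = (-1,0); generalized eigenvector w with (A-λI)w=v is (-1,1).
General solution: e^(4t)[K_1·v + K_2·(t·v + w)].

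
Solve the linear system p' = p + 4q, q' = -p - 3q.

p(t) = 2K_1e^(-t) + 2K_2te^(-t) + 3K_2e^(-t), q(t) = -K_1e^(-t) - K_2te^(-t) - K_2e^(-t)

Coefficient matrix A = [[1, 4], [-1, -3]].
Characteristic polynomial det(A - λI) = λ^2 + 2λ + 1 = 0.
Single eigenvalue λ = -1 with algebraic multiplicity 2.
Eigenvector v = (2,-1); generalized eigenvector w with (A-λI)w=v is (3,-1).
General solution: e^(-t)[K_1·v + K_2·(t·v + w)].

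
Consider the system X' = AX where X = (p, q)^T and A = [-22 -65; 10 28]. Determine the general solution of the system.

p(t) = 3c_1e^(3t)sin(5t) + 2c_1e^(3t)cos(5t) + 2c_2e^(3t)sin(5t) - 3c_2e^(3t)cos(5t), q(t) = -c_1e^(3t)sin(5t) - c_1e^(3t)cos(5t) - c_2e^(3t)sin(5t) + c_2e^(3t)cos(5t)

Coefficient matrix A = [[-22, -65], [10, 28]].
Characteristic polynomial det(A - λI) = λ^2 - 6λ + 34 = 0.
Eigenvalues λ = 3 ± 5i (complex conjugate pair).
For λ=3+5i: an eigenvector is (2,-1) - i(3,-1) = (2 - 3i, -1 + i).
A real fundamental pair from Re and Im of e^((3+5i)t)v: X_1 = e^(3t)(cos(5t)·(2,-1) + sin(5t)·(3,-1)), X_2 = e^(3t)(sin(5t)·(2,-1) - cos(5t)·(3,-1)).
General solution: c_1X_1 + c_2X_2.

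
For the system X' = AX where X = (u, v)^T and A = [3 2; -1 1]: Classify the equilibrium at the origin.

unstable spiral

A = [[3,2],[-1,1]]; det(A-λI) = λ^2 - 4λ + 5.
λ = 2 ± i: positive real part.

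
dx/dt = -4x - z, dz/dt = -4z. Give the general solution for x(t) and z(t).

x(t) = -C_1e^(-4t) - C_2te^(-4t) - 3C_2e^(-4t), z(t) = C_2e^(-4t)

Coefficient matrix A = [[-4, -1], [0, -4]].
Characteristic polynomial det(A - λI) = λ^2 + 8λ + 16 = 0.
Single eigenvalue λ = -4 with algebraic multiplicity 2.
Eigenvector v = (-1,0); generalized eigenvector w with (A-λI)w=v is (-3,1).
General solution: e^(-4t)[C_1·v + C_2·(t·v + w)].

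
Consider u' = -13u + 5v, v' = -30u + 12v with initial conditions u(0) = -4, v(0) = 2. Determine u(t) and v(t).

Coefficient matrix A = [[-13, 5], [-30, 12]].
Characteristic polynomial det(A - λI) = λ^2 + λ - 6 = 0.
Eigenvalues λ = -3, 2.
For λ=-3: (A-λI) row 1 is [-10, 5], so an eigenvector is (-1, -2).
For λ=2: (A-λI) row 1 is [-15, 5], so an eigenvector is (1, 3).
General solution: K_1e^(-3t)(-1,-2) + K_2e^(2t)(1,3).
Applying u(0)=-4, v(0)=2 gives K_1=14, K_2=10.

u(t) = 10e^(2t) - 14e^(-3t), v(t) = 30e^(2t) - 28e^(-3t)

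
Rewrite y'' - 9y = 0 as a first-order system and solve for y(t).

Let x_1 = y, x_2 = y'. Then x_1' = x_2 and x_2' = 9x_1.
A = [[0,1],[9,0]]; det(A-λI) = λ^2 - 9.
Eigenvalues λ = -3, 3 with eigenvectors (1,-3), (1,3).

y(t) = c_1e^(-3t) + c_2e^(3t)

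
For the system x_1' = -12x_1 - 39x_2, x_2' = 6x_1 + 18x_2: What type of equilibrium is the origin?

A = [[-12,-39],[6,18]]; det(A-λI) = λ^2 - 6λ + 18.
λ = 3 ± 3i: positive real part.

unstable spiral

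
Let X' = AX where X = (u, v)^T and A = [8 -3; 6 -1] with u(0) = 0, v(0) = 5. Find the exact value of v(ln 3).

A = [[8,-3],[6,-1]]; eigenvalues λ = 5, 2.
Eigenvectors: (1,1) for λ=5, (1,2) for λ=2.
From the initial condition, c_1 = -5, c_2 = 5.
v(ln 3) = (-5)(3^5)(1) + (5)(3^2)(2) = -1125.

-1125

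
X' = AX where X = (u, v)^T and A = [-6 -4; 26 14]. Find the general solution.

u(t) = c_1e^(4t)sin(2t) - c_1e^(4t)cos(2t) - c_2e^(4t)sin(2t) - c_2e^(4t)cos(2t), v(t) = -3c_1e^(4t)sin(2t) + 2c_1e^(4t)cos(2t) + 2c_2e^(4t)sin(2t) + 3c_2e^(4t)cos(2t)

Coefficient matrix A = [[-6, -4], [26, 14]].
Characteristic polynomial det(A - λI) = λ^2 - 8λ + 20 = 0.
Eigenvalues λ = 4 ± 2i (complex conjugate pair).
For λ=4+2i: an eigenvector is (-1,2) - i(1,-3) = (-1 - i, 2 + 3i).
A real fundamental pair from Re and Im of e^((4+2i)t)v: X_1 = e^(4t)(cos(2t)·(-1,2) + sin(2t)·(1,-3)), X_2 = e^(4t)(sin(2t)·(-1,2) - cos(2t)·(1,-3)).
General solution: c_1X_1 + c_2X_2.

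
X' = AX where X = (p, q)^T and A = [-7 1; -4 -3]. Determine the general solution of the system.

Coefficient matrix A = [[-7, 1], [-4, -3]].
Characteristic polynomial det(A - λI) = λ^2 + 10λ + 25 = 0.
Single eigenvalue λ = -5 with algebraic multiplicity 2.
Eigenvector v = (1,2); generalized eigenvector w with (A-λI)w=v is (0,1).
General solution: e^(-5t)[K_1·v + K_2·(t·v + w)].

p(t) = K_1e^(-5t) + K_2te^(-5t), q(t) = 2K_1e^(-5t) + 2K_2te^(-5t) + K_2e^(-5t)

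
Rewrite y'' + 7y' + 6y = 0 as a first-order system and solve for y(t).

Let x_1 = y, x_2 = y'. Then x_1' = x_2 and x_2' = -6x_1 - 7x_2.
A = [[0,1],[-6,-7]]; det(A-λI) = λ^2 + 7λ + 6.
Eigenvalues λ = -6, -1 with eigenvectors (1,-6), (1,-1).

y(t) = c_1e^(-6t) + c_2e^(-t)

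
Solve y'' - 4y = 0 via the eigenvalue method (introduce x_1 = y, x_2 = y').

Let x_1 = y, x_2 = y'. Then x_1' = x_2 and x_2' = 4x_1.
A = [[0,1],[4,0]]; det(A-λI) = λ^2 - 4.
Eigenvalues λ = 2, -2 with eigenvectors (1,2), (1,-2).

y(t) = K_1e^(2t) + K_2e^(-2t)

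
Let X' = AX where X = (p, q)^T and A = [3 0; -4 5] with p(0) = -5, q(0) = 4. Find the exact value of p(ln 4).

A = [[3,0],[-4,5]]; eigenvalues λ = 3, 5.
Eigenvectors: (1,2) for λ=3, (0,1) for λ=5.
From the initial condition, c_1 = -5, c_2 = 14.
p(ln 4) = (-5)(4^3)(1) + (14)(4^5)(0) = -320.

-320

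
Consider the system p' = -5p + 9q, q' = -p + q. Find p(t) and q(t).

p(t) = 3c_1e^(-2t) + 3c_2te^(-2t) + 2c_2e^(-2t), q(t) = c_1e^(-2t) + c_2te^(-2t) + c_2e^(-2t)

Coefficient matrix A = [[-5, 9], [-1, 1]].
Characteristic polynomial det(A - λI) = λ^2 + 4λ + 4 = 0.
Single eigenvalue λ = -2 with algebraic multiplicity 2.
Eigenvector v = (3,1); generalized eigenvector w with (A-λI)w=v is (2,1).
General solution: e^(-2t)[c_1·v + c_2·(t·v + w)].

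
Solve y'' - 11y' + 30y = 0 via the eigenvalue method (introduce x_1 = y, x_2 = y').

Let x_1 = y, x_2 = y'. Then x_1' = x_2 and x_2' = -30x_1 + 11x_2.
A = [[0,1],[-30,11]]; det(A-λI) = λ^2 - 11λ + 30.
Eigenvalues λ = 6, 5 with eigenvectors (1,6), (1,5).

y(t) = c_1e^(6t) + c_2e^(5t)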